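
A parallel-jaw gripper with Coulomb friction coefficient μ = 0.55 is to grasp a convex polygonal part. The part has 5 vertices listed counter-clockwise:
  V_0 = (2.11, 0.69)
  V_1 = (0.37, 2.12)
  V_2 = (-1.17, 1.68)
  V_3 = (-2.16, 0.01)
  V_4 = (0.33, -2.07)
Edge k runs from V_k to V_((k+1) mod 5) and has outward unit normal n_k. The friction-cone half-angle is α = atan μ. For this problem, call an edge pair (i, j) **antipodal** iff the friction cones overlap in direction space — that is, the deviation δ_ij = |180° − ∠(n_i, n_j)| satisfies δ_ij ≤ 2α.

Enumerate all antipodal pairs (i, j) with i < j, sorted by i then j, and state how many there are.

α = atan 0.55 = 28.81°;  2α = 57.62°
n_0 = (+0.6349, +0.7726)
n_1 = (-0.2747, +0.9615)
n_2 = (-0.8602, +0.5099)
n_3 = (-0.6411, -0.7675)
n_4 = (+0.8404, -0.5420)
  (0,1): δ = 124.64°  ·
  (0,2): δ = 81.25°  ·
  (0,3): δ = 0.46°  ✓
  (0,4): δ = 96.60°  ·
  (1,2): δ = 136.61°  ·
  (1,3): δ = 55.82°  ✓
  (1,4): δ = 41.24°  ✓
  (2,3): δ = 99.21°  ·
  (2,4): δ = 2.16°  ✓
  (3,4): δ = 82.95°  ·
antipodal pairs: 4

count = 4; pairs: (0,3), (1,3), (1,4), (2,4)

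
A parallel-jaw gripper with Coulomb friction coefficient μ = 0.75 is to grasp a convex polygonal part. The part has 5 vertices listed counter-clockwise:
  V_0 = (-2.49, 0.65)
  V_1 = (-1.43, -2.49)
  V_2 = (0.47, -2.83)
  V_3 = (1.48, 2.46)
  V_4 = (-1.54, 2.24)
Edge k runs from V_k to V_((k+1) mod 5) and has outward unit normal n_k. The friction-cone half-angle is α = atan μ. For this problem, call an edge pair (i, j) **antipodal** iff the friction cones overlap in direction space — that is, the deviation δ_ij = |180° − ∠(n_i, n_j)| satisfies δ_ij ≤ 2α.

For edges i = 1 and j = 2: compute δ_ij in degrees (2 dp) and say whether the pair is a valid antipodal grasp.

δ = 90.66°, invalid

α = atan 0.75 = 36.87°;  2α = 73.74°
edge 1: e_1 = (+1.90, -0.34);  n_1 = (-0.1761, -0.9844)
edge 2: e_2 = (+1.01, +5.29);  n_2 = (+0.9823, -0.1875)
∠(n_1, n_2) = 89.34°
δ = |180° − 89.34°| = 90.66°
90.66° > 2α = 73.74°  →  invalid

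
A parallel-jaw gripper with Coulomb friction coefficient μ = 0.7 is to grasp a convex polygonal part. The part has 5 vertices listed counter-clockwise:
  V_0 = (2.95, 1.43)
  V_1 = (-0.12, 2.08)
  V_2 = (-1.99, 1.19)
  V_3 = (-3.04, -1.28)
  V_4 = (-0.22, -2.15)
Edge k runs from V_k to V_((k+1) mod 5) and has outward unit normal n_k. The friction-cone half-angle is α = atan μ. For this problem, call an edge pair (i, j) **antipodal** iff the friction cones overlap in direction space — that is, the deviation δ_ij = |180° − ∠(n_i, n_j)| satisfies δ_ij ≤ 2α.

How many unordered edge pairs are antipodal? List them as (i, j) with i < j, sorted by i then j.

count = 5; pairs: (0,3), (0,4), (1,3), (1,4), (2,4)

α = atan 0.7 = 34.99°;  2α = 69.98°
n_0 = (+0.2071, +0.9783)
n_1 = (-0.4297, +0.9029)
n_2 = (-0.9203, +0.3912)
n_3 = (-0.2948, -0.9556)
n_4 = (+0.7487, -0.6629)
  (0,1): δ = 142.59°  ·
  (0,2): δ = 101.08°  ·
  (0,3): δ = 5.19°  ✓
  (0,4): δ = 60.43°  ✓
  (1,2): δ = 138.48°  ·
  (1,3): δ = 42.60°  ✓
  (1,4): δ = 23.02°  ✓
  (2,3): δ = 84.12°  ·
  (2,4): δ = 18.49°  ✓
  (3,4): δ = 114.38°  ·
antipodal pairs: 5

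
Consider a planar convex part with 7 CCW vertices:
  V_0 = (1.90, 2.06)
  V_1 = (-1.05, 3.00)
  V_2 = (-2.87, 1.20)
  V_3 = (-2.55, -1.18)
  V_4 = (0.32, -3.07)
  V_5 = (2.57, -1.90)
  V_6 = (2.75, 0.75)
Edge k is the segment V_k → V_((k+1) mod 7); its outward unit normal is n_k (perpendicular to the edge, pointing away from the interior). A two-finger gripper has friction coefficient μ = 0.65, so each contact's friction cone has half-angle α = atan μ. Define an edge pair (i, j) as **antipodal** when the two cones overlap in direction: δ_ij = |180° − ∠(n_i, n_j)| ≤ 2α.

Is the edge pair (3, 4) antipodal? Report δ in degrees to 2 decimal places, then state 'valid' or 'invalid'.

α = atan 0.65 = 33.02°;  2α = 66.05°
edge 3: e_3 = (+2.87, -1.89);  n_3 = (-0.5500, -0.8352)
edge 4: e_4 = (+2.25, +1.17);  n_4 = (+0.4614, -0.8872)
∠(n_3, n_4) = 60.84°
δ = |180° − 60.84°| = 119.16°
119.16° > 2α = 66.05°  →  invalid

δ = 119.16°, invalid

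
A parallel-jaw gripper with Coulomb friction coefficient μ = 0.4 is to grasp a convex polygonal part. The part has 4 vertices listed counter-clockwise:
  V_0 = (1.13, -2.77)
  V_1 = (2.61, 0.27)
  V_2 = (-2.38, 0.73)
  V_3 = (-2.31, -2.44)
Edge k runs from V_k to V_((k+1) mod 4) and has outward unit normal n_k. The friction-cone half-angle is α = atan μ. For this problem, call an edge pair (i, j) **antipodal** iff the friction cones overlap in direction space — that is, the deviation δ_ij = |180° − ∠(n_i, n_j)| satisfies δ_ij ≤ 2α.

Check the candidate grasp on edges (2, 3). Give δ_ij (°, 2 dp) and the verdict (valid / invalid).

δ = 96.74°, invalid

α = atan 0.4 = 21.80°;  2α = 43.60°
edge 2: e_2 = (+0.07, -3.17);  n_2 = (-0.9998, -0.0221)
edge 3: e_3 = (+3.44, -0.33);  n_3 = (-0.0955, -0.9954)
∠(n_2, n_3) = 83.26°
δ = |180° − 83.26°| = 96.74°
96.74° > 2α = 43.60°  →  invalid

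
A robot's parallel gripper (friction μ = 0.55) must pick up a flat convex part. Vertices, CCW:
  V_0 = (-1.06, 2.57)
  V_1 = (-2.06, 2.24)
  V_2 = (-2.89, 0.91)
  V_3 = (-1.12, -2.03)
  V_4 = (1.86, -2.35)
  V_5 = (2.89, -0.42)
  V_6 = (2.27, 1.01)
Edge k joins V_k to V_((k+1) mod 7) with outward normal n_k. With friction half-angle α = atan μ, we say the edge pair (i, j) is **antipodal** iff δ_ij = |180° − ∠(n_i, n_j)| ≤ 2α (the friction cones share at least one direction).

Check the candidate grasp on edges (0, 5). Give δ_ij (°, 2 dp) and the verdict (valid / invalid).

δ = 95.18°, invalid

α = atan 0.55 = 28.81°;  2α = 57.62°
edge 0: e_0 = (-1.00, -0.33);  n_0 = (-0.3134, +0.9496)
edge 5: e_5 = (-0.62, +1.43);  n_5 = (+0.9175, +0.3978)
∠(n_0, n_5) = 84.82°
δ = |180° − 84.82°| = 95.18°
95.18° > 2α = 57.62°  →  invalid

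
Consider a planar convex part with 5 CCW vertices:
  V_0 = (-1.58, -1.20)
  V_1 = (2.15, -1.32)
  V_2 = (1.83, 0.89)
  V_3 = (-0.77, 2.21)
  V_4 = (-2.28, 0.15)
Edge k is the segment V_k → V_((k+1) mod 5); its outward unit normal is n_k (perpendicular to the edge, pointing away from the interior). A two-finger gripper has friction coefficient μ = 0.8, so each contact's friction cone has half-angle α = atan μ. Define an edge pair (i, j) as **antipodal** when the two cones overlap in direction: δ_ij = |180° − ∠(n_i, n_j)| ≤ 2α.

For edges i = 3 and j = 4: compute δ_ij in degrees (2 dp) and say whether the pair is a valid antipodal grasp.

α = atan 0.8 = 38.66°;  2α = 77.32°
edge 3: e_3 = (-1.51, -2.06);  n_3 = (-0.8065, +0.5912)
edge 4: e_4 = (+0.70, -1.35);  n_4 = (-0.8878, -0.4603)
∠(n_3, n_4) = 63.65°
δ = |180° − 63.65°| = 116.35°
116.35° > 2α = 77.32°  →  invalid

δ = 116.35°, invalid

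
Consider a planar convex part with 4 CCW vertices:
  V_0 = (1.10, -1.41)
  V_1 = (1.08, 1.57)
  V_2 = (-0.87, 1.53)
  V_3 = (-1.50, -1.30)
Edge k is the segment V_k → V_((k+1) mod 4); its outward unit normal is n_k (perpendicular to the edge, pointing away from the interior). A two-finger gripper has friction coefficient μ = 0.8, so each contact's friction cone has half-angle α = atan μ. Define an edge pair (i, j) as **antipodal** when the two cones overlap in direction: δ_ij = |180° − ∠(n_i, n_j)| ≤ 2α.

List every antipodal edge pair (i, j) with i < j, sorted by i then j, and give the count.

count = 2; pairs: (0,2), (1,3)

α = atan 0.8 = 38.66°;  2α = 77.32°
n_0 = (+1.0000, +0.0067)
n_1 = (-0.0205, +0.9998)
n_2 = (-0.9761, +0.2173)
n_3 = (-0.0423, -0.9991)
  (0,1): δ = 89.21°  ·
  (0,2): δ = 12.93°  ✓
  (0,3): δ = 87.19°  ·
  (1,2): δ = 103.73°  ·
  (1,3): δ = 3.60°  ✓
  (2,3): δ = 79.87°  ·
antipodal pairs: 2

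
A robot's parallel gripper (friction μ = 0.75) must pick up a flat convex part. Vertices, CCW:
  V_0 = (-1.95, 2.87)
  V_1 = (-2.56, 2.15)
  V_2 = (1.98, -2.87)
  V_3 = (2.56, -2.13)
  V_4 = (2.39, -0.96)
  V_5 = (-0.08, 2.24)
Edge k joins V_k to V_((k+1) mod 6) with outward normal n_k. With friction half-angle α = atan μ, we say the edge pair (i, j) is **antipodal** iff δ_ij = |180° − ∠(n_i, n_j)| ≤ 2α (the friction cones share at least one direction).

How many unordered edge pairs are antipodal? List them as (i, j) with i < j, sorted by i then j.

count = 6; pairs: (0,2), (0,3), (1,3), (1,4), (1,5), (2,5)

α = atan 0.75 = 36.87°;  2α = 73.74°
n_0 = (-0.7630, +0.6464)
n_1 = (-0.7417, -0.6708)
n_2 = (+0.7871, -0.6169)
n_3 = (+0.9896, +0.1438)
n_4 = (+0.7916, +0.6110)
n_5 = (+0.3193, +0.9477)
  (0,1): δ = 97.60°  ·
  (0,2): δ = 2.18°  ✓
  (0,3): δ = 48.54°  ✓
  (0,4): δ = 77.94°  ·
  (0,5): δ = 111.65°  ·
  (1,2): δ = 80.21°  ·
  (1,3): δ = 33.86°  ✓
  (1,4): δ = 4.46°  ✓
  (1,5): δ = 29.26°  ✓
  (2,3): δ = 133.64°  ·
  (2,4): δ = 104.25°  ·
  (2,5): δ = 70.53°  ✓
  (3,4): δ = 150.60°  ·
  (3,5): δ = 116.89°  ·
  (4,5): δ = 146.28°  ·
antipodal pairs: 6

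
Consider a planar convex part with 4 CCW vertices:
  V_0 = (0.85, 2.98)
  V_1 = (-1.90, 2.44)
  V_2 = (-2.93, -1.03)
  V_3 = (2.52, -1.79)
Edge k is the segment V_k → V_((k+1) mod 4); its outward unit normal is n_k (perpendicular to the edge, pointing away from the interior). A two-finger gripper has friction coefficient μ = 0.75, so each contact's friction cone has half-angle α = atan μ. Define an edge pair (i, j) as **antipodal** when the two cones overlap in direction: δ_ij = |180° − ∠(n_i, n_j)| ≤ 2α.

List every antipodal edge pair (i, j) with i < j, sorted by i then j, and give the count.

count = 3; pairs: (0,2), (1,3), (2,3)

α = atan 0.75 = 36.87°;  2α = 73.74°
n_0 = (-0.1927, +0.9813)
n_1 = (-0.9587, +0.2846)
n_2 = (-0.1381, -0.9904)
n_3 = (+0.9438, +0.3304)
  (0,1): δ = 117.64°  ·
  (0,2): δ = 19.05°  ✓
  (0,3): δ = 98.19°  ·
  (1,2): δ = 81.41°  ·
  (1,3): δ = 35.83°  ✓
  (2,3): δ = 62.77°  ✓
antipodal pairs: 3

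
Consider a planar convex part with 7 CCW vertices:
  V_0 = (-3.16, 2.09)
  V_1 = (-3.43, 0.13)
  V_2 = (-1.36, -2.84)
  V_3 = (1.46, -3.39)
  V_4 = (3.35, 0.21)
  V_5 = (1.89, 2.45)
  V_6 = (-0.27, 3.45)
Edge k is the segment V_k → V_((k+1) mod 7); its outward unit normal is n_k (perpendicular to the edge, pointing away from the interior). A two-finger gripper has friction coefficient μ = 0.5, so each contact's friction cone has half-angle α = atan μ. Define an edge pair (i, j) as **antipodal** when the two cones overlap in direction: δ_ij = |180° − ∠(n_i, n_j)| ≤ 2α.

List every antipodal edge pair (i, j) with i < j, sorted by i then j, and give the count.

count = 8; pairs: (0,3), (0,4), (1,4), (1,5), (2,4), (2,5), (2,6), (3,6)

α = atan 0.5 = 26.57°;  2α = 53.13°
n_0 = (-0.9906, +0.1365)
n_1 = (-0.8204, -0.5718)
n_2 = (-0.1914, -0.9815)
n_3 = (+0.8854, -0.4648)
n_4 = (+0.8378, +0.5460)
n_5 = (+0.4201, +0.9075)
n_6 = (-0.4258, +0.9048)
  (0,1): δ = 137.28°  ·
  (0,2): δ = 93.19°  ·
  (0,3): δ = 19.86°  ✓
  (0,4): δ = 40.94°  ✓
  (0,5): δ = 73.00°  ·
  (0,6): δ = 123.04°  ·
  (1,2): δ = 135.91°  ·
  (1,3): δ = 62.57°  ·
  (1,4): δ = 1.78°  ✓
  (1,5): δ = 30.28°  ✓
  (1,6): δ = 80.33°  ·
  (2,3): δ = 106.66°  ·
  (2,4): δ = 45.87°  ✓
  (2,5): δ = 13.81°  ✓
  (2,6): δ = 36.24°  ✓
  (3,4): δ = 119.20°  ·
  (3,5): δ = 87.14°  ·
  (3,6): δ = 37.10°  ✓
  (4,5): δ = 147.94°  ·
  (4,6): δ = 97.89°  ·
  (5,6): δ = 129.96°  ·
antipodal pairs: 8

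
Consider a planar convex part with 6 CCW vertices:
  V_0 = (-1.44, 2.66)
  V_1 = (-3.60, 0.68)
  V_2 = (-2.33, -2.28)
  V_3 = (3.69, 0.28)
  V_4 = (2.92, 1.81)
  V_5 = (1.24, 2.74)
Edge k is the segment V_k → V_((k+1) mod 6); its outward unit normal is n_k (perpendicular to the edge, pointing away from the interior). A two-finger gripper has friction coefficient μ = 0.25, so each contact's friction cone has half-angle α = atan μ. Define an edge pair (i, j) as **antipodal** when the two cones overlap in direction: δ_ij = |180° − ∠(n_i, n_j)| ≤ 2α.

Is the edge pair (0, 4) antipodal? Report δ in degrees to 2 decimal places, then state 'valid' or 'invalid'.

δ = 108.52°, invalid

α = atan 0.25 = 14.04°;  2α = 28.07°
edge 0: e_0 = (-2.16, -1.98);  n_0 = (-0.6757, +0.7372)
edge 4: e_4 = (-1.68, +0.93);  n_4 = (+0.4843, +0.8749)
∠(n_0, n_4) = 71.48°
δ = |180° − 71.48°| = 108.52°
108.52° > 2α = 28.07°  →  invalid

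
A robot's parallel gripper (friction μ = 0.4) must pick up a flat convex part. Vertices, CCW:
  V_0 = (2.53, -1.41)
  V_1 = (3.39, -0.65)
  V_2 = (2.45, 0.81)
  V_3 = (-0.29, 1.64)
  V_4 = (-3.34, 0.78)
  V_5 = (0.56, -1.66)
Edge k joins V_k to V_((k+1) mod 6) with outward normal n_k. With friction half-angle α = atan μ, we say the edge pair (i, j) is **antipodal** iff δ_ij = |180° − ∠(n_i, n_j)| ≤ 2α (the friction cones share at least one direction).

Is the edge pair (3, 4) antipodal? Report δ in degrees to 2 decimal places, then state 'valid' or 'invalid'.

δ = 47.78°, invalid

α = atan 0.4 = 21.80°;  2α = 43.60°
edge 3: e_3 = (-3.05, -0.86);  n_3 = (-0.2714, +0.9625)
edge 4: e_4 = (+3.90, -2.44);  n_4 = (-0.5304, -0.8478)
∠(n_3, n_4) = 132.22°
δ = |180° − 132.22°| = 47.78°
47.78° > 2α = 43.60°  →  invalid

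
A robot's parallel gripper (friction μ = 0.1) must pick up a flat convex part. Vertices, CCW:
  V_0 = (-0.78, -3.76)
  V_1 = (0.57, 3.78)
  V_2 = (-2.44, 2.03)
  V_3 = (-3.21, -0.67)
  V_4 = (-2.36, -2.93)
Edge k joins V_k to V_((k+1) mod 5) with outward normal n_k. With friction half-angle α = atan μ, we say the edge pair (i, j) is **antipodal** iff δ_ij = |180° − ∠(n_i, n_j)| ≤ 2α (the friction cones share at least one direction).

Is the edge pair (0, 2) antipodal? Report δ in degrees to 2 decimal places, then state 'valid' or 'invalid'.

δ = 5.77°, valid

α = atan 0.1 = 5.71°;  2α = 11.42°
edge 0: e_0 = (+1.35, +7.54);  n_0 = (+0.9843, -0.1762)
edge 2: e_2 = (-0.77, -2.70);  n_2 = (-0.9617, +0.2743)
∠(n_0, n_2) = 174.23°
δ = |180° − 174.23°| = 5.77°
5.77° ≤ 2α = 11.42°  →  valid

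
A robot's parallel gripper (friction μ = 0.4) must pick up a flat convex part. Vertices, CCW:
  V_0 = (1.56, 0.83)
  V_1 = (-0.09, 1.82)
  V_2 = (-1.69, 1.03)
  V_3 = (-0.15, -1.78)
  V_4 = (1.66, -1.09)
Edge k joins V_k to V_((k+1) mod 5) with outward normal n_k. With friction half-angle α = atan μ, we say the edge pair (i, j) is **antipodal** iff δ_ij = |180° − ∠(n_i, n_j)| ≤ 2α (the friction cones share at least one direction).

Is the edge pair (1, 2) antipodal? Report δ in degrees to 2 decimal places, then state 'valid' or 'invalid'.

α = atan 0.4 = 21.80°;  2α = 43.60°
edge 1: e_1 = (-1.60, -0.79);  n_1 = (-0.4427, +0.8967)
edge 2: e_2 = (+1.54, -2.81);  n_2 = (-0.8769, -0.4806)
∠(n_1, n_2) = 92.45°
δ = |180° − 92.45°| = 87.55°
87.55° > 2α = 43.60°  →  invalid

δ = 87.55°, invalid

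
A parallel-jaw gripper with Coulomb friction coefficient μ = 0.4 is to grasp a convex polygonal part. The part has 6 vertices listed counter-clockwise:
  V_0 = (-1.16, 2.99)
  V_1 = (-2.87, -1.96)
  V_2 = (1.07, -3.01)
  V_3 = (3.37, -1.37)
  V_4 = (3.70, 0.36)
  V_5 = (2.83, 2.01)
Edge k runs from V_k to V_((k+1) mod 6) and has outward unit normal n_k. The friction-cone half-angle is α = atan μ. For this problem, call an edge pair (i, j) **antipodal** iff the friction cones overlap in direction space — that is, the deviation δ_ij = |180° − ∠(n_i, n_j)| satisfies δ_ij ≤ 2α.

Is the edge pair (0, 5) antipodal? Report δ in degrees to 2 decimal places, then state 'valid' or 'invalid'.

α = atan 0.4 = 21.80°;  2α = 43.60°
edge 0: e_0 = (-1.71, -4.95);  n_0 = (-0.9452, +0.3265)
edge 5: e_5 = (-3.99, +0.98);  n_5 = (+0.2385, +0.9711)
∠(n_0, n_5) = 84.74°
δ = |180° − 84.74°| = 95.26°
95.26° > 2α = 43.60°  →  invalid

δ = 95.26°, invalid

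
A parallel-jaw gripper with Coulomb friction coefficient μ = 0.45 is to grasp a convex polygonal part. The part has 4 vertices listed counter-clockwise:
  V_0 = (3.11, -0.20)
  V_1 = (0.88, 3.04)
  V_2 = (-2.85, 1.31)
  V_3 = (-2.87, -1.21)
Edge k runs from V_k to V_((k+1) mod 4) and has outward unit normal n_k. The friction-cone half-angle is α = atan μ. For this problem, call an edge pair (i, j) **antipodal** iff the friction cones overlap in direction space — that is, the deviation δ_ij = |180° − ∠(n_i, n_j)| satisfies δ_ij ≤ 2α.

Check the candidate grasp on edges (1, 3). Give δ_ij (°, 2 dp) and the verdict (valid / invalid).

α = atan 0.45 = 24.23°;  2α = 48.46°
edge 1: e_1 = (-3.73, -1.73);  n_1 = (-0.4208, +0.9072)
edge 3: e_3 = (+5.98, +1.01);  n_3 = (+0.1665, -0.9860)
∠(n_1, n_3) = 164.70°
δ = |180° − 164.70°| = 15.30°
15.30° ≤ 2α = 48.46°  →  valid

δ = 15.30°, valid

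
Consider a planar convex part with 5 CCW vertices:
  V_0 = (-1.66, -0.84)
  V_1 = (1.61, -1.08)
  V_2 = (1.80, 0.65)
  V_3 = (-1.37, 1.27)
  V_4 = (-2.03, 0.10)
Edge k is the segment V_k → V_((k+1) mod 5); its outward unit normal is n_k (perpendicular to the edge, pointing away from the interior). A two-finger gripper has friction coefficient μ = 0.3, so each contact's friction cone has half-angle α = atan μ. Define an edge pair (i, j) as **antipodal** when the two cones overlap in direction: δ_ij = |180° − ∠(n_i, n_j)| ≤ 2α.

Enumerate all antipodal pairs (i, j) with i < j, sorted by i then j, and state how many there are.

count = 3; pairs: (0,2), (1,3), (1,4)

α = atan 0.3 = 16.70°;  2α = 33.40°
n_0 = (-0.0732, -0.9973)
n_1 = (+0.9940, -0.1092)
n_2 = (+0.1919, +0.9814)
n_3 = (-0.8710, +0.4913)
n_4 = (-0.9305, -0.3663)
  (0,1): δ = 92.07°  ·
  (0,2): δ = 6.87°  ✓
  (0,3): δ = 64.77°  ·
  (0,4): δ = 115.68°  ·
  (1,2): δ = 94.80°  ·
  (1,3): δ = 23.16°  ✓
  (1,4): δ = 27.75°  ✓
  (2,3): δ = 108.36°  ·
  (2,4): δ = 57.45°  ·
  (3,4): δ = 129.09°  ·
antipodal pairs: 3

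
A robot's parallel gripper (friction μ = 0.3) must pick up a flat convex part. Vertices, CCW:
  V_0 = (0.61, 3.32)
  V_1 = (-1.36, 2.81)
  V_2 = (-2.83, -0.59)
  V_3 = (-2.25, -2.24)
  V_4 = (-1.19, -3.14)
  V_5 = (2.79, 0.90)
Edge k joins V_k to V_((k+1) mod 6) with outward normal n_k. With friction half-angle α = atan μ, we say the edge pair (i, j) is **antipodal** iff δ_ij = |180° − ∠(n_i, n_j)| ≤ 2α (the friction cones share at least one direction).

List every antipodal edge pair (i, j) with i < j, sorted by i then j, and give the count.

α = atan 0.3 = 16.70°;  2α = 33.40°
n_0 = (-0.2506, +0.9681)
n_1 = (-0.9179, +0.3968)
n_2 = (-0.9434, -0.3316)
n_3 = (-0.6472, -0.7623)
n_4 = (+0.7124, -0.7018)
n_5 = (+0.7430, +0.6693)
  (0,1): δ = 127.90°  ·
  (0,2): δ = 85.15°  ·
  (0,3): δ = 54.85°  ·
  (0,4): δ = 30.91°  ✓
  (0,5): δ = 117.50°  ·
  (1,2): δ = 137.25°  ·
  (1,3): δ = 106.95°  ·
  (1,4): δ = 21.19°  ✓
  (1,5): δ = 65.39°  ·
  (2,3): δ = 149.70°  ·
  (2,4): δ = 63.94°  ·
  (2,5): δ = 22.65°  ✓
  (3,4): δ = 94.24°  ·
  (3,5): δ = 7.65°  ✓
  (4,5): δ = 93.42°  ·
antipodal pairs: 4

count = 4; pairs: (0,4), (1,4), (2,5), (3,5)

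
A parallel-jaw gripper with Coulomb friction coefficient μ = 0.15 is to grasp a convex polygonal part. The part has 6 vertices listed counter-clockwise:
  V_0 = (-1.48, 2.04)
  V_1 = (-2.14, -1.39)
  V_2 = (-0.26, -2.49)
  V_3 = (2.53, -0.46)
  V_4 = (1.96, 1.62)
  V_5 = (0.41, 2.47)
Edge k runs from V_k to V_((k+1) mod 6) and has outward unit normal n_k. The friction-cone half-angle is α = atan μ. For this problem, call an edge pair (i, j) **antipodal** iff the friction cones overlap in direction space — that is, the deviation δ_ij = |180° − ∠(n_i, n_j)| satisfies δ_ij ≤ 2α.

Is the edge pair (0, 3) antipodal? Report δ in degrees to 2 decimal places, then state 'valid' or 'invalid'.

δ = 26.22°, invalid

α = atan 0.15 = 8.53°;  2α = 17.06°
edge 0: e_0 = (-0.66, -3.43);  n_0 = (-0.9820, +0.1890)
edge 3: e_3 = (-0.57, +2.08);  n_3 = (+0.9644, +0.2643)
∠(n_0, n_3) = 153.78°
δ = |180° − 153.78°| = 26.22°
26.22° > 2α = 17.06°  →  invalid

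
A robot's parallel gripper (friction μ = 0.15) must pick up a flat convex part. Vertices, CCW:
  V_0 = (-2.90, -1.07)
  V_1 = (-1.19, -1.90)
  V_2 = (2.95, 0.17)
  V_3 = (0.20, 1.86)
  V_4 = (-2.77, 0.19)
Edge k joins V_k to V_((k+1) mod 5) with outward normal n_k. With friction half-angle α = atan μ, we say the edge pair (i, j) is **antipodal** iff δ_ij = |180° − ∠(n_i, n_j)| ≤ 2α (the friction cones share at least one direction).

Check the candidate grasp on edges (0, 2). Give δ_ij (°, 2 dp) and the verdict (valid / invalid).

δ = 5.68°, valid

α = atan 0.15 = 8.53°;  2α = 17.06°
edge 0: e_0 = (+1.71, -0.83);  n_0 = (-0.4367, -0.8996)
edge 2: e_2 = (-2.75, +1.69);  n_2 = (+0.5236, +0.8520)
∠(n_0, n_2) = 174.32°
δ = |180° − 174.32°| = 5.68°
5.68° ≤ 2α = 17.06°  →  valid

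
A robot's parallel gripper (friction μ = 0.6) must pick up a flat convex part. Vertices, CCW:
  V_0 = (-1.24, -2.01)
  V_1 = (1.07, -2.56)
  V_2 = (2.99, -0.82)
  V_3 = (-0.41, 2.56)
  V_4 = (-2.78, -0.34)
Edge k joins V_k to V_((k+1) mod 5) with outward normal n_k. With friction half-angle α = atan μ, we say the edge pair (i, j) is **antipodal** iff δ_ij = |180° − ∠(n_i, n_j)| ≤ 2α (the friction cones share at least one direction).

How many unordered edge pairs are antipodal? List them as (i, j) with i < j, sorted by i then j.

count = 3; pairs: (0,2), (1,3), (2,4)

α = atan 0.6 = 30.96°;  2α = 61.93°
n_0 = (-0.2316, -0.9728)
n_1 = (+0.6715, -0.7410)
n_2 = (+0.7050, +0.7092)
n_3 = (-0.7743, +0.6328)
n_4 = (-0.7351, -0.6779)
  (0,1): δ = 124.42°  ·
  (0,2): δ = 31.44°  ✓
  (0,3): δ = 64.14°  ·
  (0,4): δ = 146.07°  ·
  (1,2): δ = 87.02°  ·
  (1,3): δ = 8.56°  ✓
  (1,4): δ = 90.50°  ·
  (2,3): δ = 84.43°  ·
  (2,4): δ = 2.49°  ✓
  (3,4): δ = 98.06°  ·
antipodal pairs: 3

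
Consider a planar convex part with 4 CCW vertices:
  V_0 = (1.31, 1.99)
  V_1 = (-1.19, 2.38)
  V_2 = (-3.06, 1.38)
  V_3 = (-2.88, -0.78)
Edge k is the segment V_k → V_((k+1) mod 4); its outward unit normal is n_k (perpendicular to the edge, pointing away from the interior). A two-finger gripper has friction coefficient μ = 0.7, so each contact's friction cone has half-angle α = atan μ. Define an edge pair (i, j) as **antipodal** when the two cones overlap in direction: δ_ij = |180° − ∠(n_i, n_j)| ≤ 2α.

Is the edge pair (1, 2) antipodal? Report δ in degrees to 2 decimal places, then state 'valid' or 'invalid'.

α = atan 0.7 = 34.99°;  2α = 69.98°
edge 1: e_1 = (-1.87, -1.00);  n_1 = (-0.4716, +0.8818)
edge 2: e_2 = (+0.18, -2.16);  n_2 = (-0.9965, -0.0830)
∠(n_1, n_2) = 66.63°
δ = |180° − 66.63°| = 113.37°
113.37° > 2α = 69.98°  →  invalid

δ = 113.37°, invalid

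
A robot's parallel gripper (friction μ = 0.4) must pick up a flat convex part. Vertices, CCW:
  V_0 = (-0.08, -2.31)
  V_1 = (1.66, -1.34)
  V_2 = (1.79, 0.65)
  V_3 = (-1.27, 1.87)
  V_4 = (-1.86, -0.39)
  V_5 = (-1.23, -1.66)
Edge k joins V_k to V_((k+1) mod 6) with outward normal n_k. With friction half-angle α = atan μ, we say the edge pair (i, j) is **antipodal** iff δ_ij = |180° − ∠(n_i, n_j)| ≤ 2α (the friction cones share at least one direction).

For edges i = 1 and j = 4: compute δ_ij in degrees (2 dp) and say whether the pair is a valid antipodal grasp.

δ = 30.12°, valid

α = atan 0.4 = 21.80°;  2α = 43.60°
edge 1: e_1 = (+0.13, +1.99);  n_1 = (+0.9979, -0.0652)
edge 4: e_4 = (+0.63, -1.27);  n_4 = (-0.8958, -0.4444)
∠(n_1, n_4) = 149.88°
δ = |180° − 149.88°| = 30.12°
30.12° ≤ 2α = 43.60°  →  valid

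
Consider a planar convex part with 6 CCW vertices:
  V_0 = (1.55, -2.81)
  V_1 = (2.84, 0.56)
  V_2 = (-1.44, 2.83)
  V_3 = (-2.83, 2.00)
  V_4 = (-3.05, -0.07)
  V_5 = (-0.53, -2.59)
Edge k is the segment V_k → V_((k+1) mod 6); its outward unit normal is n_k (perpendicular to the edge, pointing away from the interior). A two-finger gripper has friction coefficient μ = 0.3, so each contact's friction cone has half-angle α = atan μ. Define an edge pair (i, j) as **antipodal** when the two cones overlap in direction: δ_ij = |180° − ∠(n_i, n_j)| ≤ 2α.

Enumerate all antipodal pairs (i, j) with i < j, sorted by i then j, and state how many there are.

count = 3; pairs: (0,3), (1,4), (1,5)

α = atan 0.3 = 16.70°;  2α = 33.40°
n_0 = (+0.9339, -0.3575)
n_1 = (+0.4686, +0.8834)
n_2 = (-0.5127, +0.8586)
n_3 = (-0.9944, +0.1057)
n_4 = (-0.7071, -0.7071)
n_5 = (-0.1052, -0.9945)
  (0,1): δ = 96.99°  ·
  (0,2): δ = 38.21°  ·
  (0,3): δ = 14.88°  ✓
  (0,4): δ = 65.95°  ·
  (0,5): δ = 104.91°  ·
  (1,2): δ = 121.22°  ·
  (1,3): δ = 68.13°  ·
  (1,4): δ = 17.06°  ✓
  (1,5): δ = 21.90°  ✓
  (2,3): δ = 126.91°  ·
  (2,4): δ = 75.84°  ·
  (2,5): δ = 36.88°  ·
  (3,4): δ = 128.93°  ·
  (3,5): δ = 89.97°  ·
  (4,5): δ = 141.04°  ·
antipodal pairs: 3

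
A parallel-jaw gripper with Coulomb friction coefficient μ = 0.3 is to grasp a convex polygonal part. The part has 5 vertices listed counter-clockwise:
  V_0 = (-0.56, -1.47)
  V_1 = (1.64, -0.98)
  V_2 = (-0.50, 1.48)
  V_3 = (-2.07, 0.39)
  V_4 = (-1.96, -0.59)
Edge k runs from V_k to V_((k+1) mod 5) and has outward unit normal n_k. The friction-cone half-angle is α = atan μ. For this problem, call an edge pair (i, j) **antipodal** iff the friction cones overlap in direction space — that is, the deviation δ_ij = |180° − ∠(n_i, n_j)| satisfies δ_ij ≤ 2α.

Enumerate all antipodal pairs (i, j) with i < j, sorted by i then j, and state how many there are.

count = 2; pairs: (0,2), (1,4)

α = atan 0.3 = 16.70°;  2α = 33.40°
n_0 = (+0.2174, -0.9761)
n_1 = (+0.7545, +0.6563)
n_2 = (-0.5703, +0.8214)
n_3 = (-0.9938, -0.1115)
n_4 = (-0.5322, -0.8466)
  (0,1): δ = 61.54°  ·
  (0,2): δ = 22.21°  ✓
  (0,3): δ = 83.85°  ·
  (0,4): δ = 135.29°  ·
  (1,2): δ = 96.25°  ·
  (1,3): δ = 34.62°  ·
  (1,4): δ = 16.83°  ✓
  (2,3): δ = 118.37°  ·
  (2,4): δ = 66.92°  ·
  (3,4): δ = 128.56°  ·
antipodal pairs: 2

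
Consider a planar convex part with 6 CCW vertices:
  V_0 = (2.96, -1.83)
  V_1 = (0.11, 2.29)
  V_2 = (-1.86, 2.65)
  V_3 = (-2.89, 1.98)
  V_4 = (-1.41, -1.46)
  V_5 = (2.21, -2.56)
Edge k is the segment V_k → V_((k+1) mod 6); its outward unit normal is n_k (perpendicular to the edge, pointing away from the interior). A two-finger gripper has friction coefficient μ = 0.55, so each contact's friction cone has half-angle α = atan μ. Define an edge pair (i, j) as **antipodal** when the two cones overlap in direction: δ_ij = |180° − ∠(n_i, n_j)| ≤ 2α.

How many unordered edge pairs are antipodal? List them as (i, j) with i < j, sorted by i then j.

α = atan 0.55 = 28.81°;  2α = 57.62°
n_0 = (+0.8224, +0.5689)
n_1 = (+0.1798, +0.9837)
n_2 = (-0.5453, +0.8383)
n_3 = (-0.9186, -0.3952)
n_4 = (-0.2907, -0.9568)
n_5 = (+0.6975, -0.7166)
  (0,1): δ = 135.03°  ·
  (0,2): δ = 91.63°  ·
  (0,3): δ = 11.39°  ✓
  (0,4): δ = 38.42°  ✓
  (0,5): δ = 99.55°  ·
  (1,2): δ = 136.60°  ·
  (1,3): δ = 56.37°  ✓
  (1,4): δ = 6.55°  ✓
  (1,5): δ = 54.58°  ✓
  (2,3): δ = 99.76°  ·
  (2,4): δ = 49.95°  ✓
  (2,5): δ = 11.18°  ✓
  (3,4): δ = 130.18°  ·
  (3,5): δ = 69.05°  ·
  (4,5): δ = 118.87°  ·
antipodal pairs: 7

count = 7; pairs: (0,3), (0,4), (1,3), (1,4), (1,5), (2,4), (2,5)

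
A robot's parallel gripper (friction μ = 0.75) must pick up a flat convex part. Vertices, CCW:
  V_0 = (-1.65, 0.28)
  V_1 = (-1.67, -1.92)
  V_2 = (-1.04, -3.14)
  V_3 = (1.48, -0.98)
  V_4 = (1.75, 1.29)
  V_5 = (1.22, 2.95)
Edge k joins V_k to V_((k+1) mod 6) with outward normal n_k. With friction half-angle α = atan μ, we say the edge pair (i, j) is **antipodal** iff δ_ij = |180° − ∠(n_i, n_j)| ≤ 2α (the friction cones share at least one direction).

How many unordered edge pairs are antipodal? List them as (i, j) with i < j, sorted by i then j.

α = atan 0.75 = 36.87°;  2α = 73.74°
n_0 = (-1.0000, +0.0091)
n_1 = (-0.8885, -0.4588)
n_2 = (+0.6508, -0.7593)
n_3 = (+0.9930, -0.1181)
n_4 = (+0.9526, +0.3042)
n_5 = (-0.6811, +0.7322)
  (0,1): δ = 152.17°  ·
  (0,2): δ = 48.88°  ✓
  (0,3): δ = 6.26°  ✓
  (0,4): δ = 18.23°  ✓
  (0,5): δ = 133.45°  ·
  (1,2): δ = 76.71°  ·
  (1,3): δ = 34.09°  ✓
  (1,4): δ = 9.60°  ✓
  (1,5): δ = 105.62°  ·
  (2,3): δ = 137.38°  ·
  (2,4): δ = 112.89°  ·
  (2,5): δ = 2.33°  ✓
  (3,4): δ = 155.51°  ·
  (3,5): δ = 40.28°  ✓
  (4,5): δ = 64.77°  ✓
antipodal pairs: 8

count = 8; pairs: (0,2), (0,3), (0,4), (1,3), (1,4), (2,5), (3,5), (4,5)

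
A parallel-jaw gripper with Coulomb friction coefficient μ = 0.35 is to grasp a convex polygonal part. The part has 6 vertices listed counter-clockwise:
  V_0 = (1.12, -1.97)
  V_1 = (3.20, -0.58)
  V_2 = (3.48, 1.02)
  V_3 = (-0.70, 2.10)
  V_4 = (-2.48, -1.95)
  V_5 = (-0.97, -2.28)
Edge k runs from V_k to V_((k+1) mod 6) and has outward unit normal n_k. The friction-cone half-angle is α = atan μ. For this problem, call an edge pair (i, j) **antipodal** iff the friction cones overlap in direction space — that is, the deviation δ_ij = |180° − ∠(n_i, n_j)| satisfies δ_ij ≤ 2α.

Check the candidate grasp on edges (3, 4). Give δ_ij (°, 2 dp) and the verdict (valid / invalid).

α = atan 0.35 = 19.29°;  2α = 38.58°
edge 3: e_3 = (-1.78, -4.05);  n_3 = (-0.9155, +0.4024)
edge 4: e_4 = (+1.51, -0.33);  n_4 = (-0.2135, -0.9769)
∠(n_3, n_4) = 101.40°
δ = |180° − 101.40°| = 78.60°
78.60° > 2α = 38.58°  →  invalid

δ = 78.60°, invalid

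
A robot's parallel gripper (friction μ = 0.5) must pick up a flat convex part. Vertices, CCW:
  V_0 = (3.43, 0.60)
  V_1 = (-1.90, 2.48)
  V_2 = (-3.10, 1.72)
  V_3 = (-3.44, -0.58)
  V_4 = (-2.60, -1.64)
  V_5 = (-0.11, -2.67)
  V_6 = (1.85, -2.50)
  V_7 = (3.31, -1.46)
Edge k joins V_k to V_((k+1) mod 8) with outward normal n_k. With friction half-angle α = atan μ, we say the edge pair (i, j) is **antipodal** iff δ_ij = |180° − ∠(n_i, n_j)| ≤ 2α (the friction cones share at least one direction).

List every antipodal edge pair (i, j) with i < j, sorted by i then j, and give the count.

α = atan 0.5 = 26.57°;  2α = 53.13°
n_0 = (+0.3326, +0.9431)
n_1 = (-0.5351, +0.8448)
n_2 = (-0.9892, +0.1462)
n_3 = (-0.7837, -0.6211)
n_4 = (-0.3822, -0.9241)
n_5 = (+0.0864, -0.9963)
n_6 = (+0.5802, -0.8145)
n_7 = (+0.9983, -0.0582)
  (0,1): δ = 128.22°  ·
  (0,2): δ = 78.98°  ·
  (0,3): δ = 32.18°  ✓
  (0,4): δ = 3.04°  ✓
  (0,5): δ = 24.39°  ✓
  (0,6): δ = 54.89°  ·
  (0,7): δ = 106.09°  ·
  (1,2): δ = 130.76°  ·
  (1,3): δ = 83.95°  ·
  (1,4): δ = 54.82°  ·
  (1,5): δ = 27.39°  ✓
  (1,6): δ = 3.12°  ✓
  (1,7): δ = 54.32°  ·
  (2,3): δ = 133.20°  ·
  (2,4): δ = 104.06°  ·
  (2,5): δ = 76.63°  ·
  (2,6): δ = 46.13°  ✓
  (2,7): δ = 5.08°  ✓
  (3,4): δ = 150.87°  ·
  (3,5): δ = 123.44°  ·
  (3,6): δ = 92.93°  ·
  (3,7): δ = 41.73°  ✓
  (4,5): δ = 152.57°  ·
  (4,6): δ = 122.06°  ·
  (4,7): δ = 70.86°  ·
  (5,6): δ = 149.49°  ·
  (5,7): δ = 98.29°  ·
  (6,7): δ = 128.80°  ·
antipodal pairs: 8

count = 8; pairs: (0,3), (0,4), (0,5), (1,5), (1,6), (2,6), (2,7), (3,7)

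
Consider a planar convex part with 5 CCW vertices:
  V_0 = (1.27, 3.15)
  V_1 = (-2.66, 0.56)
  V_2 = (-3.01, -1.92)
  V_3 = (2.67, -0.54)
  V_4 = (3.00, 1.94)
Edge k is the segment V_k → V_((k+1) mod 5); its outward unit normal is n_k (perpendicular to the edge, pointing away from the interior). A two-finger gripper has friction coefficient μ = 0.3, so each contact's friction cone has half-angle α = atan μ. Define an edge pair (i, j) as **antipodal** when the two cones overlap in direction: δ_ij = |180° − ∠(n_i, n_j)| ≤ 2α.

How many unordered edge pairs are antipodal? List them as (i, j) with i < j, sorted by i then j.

α = atan 0.3 = 16.70°;  2α = 33.40°
n_0 = (-0.5503, +0.8350)
n_1 = (-0.9902, +0.1397)
n_2 = (+0.2361, -0.9717)
n_3 = (+0.9913, -0.1319)
n_4 = (+0.5731, +0.8195)
  (0,1): δ = 131.42°  ·
  (0,2): δ = 19.73°  ✓
  (0,3): δ = 49.03°  ·
  (0,4): δ = 111.64°  ·
  (1,2): δ = 68.31°  ·
  (1,3): δ = 0.45°  ✓
  (1,4): δ = 63.06°  ·
  (2,3): δ = 111.24°  ·
  (2,4): δ = 48.63°  ·
  (3,4): δ = 117.39°  ·
antipodal pairs: 2

count = 2; pairs: (0,2), (1,3)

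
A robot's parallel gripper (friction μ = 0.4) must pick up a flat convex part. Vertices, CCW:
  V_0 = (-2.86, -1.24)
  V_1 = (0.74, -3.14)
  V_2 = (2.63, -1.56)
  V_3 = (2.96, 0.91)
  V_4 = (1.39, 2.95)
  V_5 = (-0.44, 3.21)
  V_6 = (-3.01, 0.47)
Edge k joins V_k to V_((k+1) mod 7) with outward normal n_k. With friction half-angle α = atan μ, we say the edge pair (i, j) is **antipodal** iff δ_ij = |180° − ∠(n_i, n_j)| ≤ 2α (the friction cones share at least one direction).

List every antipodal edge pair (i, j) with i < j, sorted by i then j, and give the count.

α = atan 0.4 = 21.80°;  2α = 43.60°
n_0 = (-0.4668, -0.8844)
n_1 = (+0.6414, -0.7672)
n_2 = (+0.9912, -0.1324)
n_3 = (+0.7925, +0.6099)
n_4 = (+0.1407, +0.9901)
n_5 = (-0.7294, +0.6841)
n_6 = (-0.9962, -0.0874)
  (0,1): δ = 112.28°  ·
  (0,2): δ = 69.79°  ·
  (0,3): δ = 24.59°  ✓
  (0,4): δ = 19.74°  ✓
  (0,5): δ = 74.66°  ·
  (0,6): δ = 122.84°  ·
  (1,2): δ = 137.50°  ·
  (1,3): δ = 92.31°  ·
  (1,4): δ = 47.98°  ·
  (1,5): δ = 6.94°  ✓
  (1,6): δ = 55.12°  ·
  (2,3): δ = 134.81°  ·
  (2,4): δ = 90.48°  ·
  (2,5): δ = 35.56°  ✓
  (2,6): δ = 12.62°  ✓
  (3,4): δ = 135.67°  ·
  (3,5): δ = 80.75°  ·
  (3,6): δ = 32.57°  ✓
  (4,5): δ = 125.08°  ·
  (4,6): δ = 76.90°  ·
  (5,6): δ = 131.82°  ·
antipodal pairs: 6

count = 6; pairs: (0,3), (0,4), (1,5), (2,5), (2,6), (3,6)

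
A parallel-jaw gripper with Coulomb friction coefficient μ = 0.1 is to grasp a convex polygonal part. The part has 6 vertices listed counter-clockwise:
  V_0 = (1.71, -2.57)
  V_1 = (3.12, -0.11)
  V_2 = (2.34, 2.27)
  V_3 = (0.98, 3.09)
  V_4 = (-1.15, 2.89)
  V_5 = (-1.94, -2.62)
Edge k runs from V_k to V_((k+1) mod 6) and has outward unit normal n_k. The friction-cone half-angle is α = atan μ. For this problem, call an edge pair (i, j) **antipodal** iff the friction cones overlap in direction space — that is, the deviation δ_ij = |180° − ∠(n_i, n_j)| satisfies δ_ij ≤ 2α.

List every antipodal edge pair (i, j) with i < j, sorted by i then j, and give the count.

α = atan 0.1 = 5.71°;  2α = 11.42°
n_0 = (+0.8676, -0.4973)
n_1 = (+0.9503, +0.3114)
n_2 = (+0.5163, +0.8564)
n_3 = (-0.0935, +0.9956)
n_4 = (-0.9899, +0.1419)
n_5 = (+0.0137, -0.9999)
  (0,1): δ = 132.03°  ·
  (0,2): δ = 91.27°  ·
  (0,3): δ = 54.82°  ·
  (0,4): δ = 21.66°  ·
  (0,5): δ = 120.60°  ·
  (1,2): δ = 139.23°  ·
  (1,3): δ = 102.78°  ·
  (1,4): δ = 26.30°  ·
  (1,5): δ = 72.64°  ·
  (2,3): δ = 143.55°  ·
  (2,4): δ = 67.07°  ·
  (2,5): δ = 31.87°  ·
  (3,4): δ = 103.52°  ·
  (3,5): δ = 4.58°  ✓
  (4,5): δ = 81.06°  ·
antipodal pairs: 1

count = 1; pairs: (3,5)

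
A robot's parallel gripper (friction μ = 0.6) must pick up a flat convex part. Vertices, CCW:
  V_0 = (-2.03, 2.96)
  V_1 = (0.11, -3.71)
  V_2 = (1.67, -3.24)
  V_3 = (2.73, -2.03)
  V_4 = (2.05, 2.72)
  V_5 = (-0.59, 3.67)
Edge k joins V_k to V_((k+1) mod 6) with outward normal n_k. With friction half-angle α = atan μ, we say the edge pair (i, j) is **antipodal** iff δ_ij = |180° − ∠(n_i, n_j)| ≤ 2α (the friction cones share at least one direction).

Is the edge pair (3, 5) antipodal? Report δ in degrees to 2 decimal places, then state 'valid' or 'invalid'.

α = atan 0.6 = 30.96°;  2α = 61.93°
edge 3: e_3 = (-0.68, +4.75);  n_3 = (+0.9899, +0.1417)
edge 5: e_5 = (-1.44, -0.71);  n_5 = (-0.4422, +0.8969)
∠(n_3, n_5) = 108.10°
δ = |180° − 108.10°| = 71.90°
71.90° > 2α = 61.93°  →  invalid

δ = 71.90°, invalid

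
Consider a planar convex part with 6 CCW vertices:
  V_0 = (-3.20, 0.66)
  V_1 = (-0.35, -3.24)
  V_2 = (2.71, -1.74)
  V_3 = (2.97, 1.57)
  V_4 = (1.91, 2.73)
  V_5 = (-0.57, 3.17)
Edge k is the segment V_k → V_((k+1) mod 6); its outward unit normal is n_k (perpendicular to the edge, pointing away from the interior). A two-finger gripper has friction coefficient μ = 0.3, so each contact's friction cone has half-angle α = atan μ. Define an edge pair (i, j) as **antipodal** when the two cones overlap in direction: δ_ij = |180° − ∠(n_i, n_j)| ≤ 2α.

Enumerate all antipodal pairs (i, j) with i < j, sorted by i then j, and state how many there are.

count = 2; pairs: (0,3), (1,5)

α = atan 0.3 = 16.70°;  2α = 33.40°
n_0 = (-0.8074, -0.5900)
n_1 = (+0.4402, -0.8979)
n_2 = (+0.9969, -0.0783)
n_3 = (+0.7382, +0.6746)
n_4 = (+0.1747, +0.9846)
n_5 = (-0.6904, +0.7234)
  (0,1): δ = 100.04°  ·
  (0,2): δ = 40.65°  ·
  (0,3): δ = 6.26°  ✓
  (0,4): δ = 43.78°  ·
  (0,5): δ = 97.50°  ·
  (1,2): δ = 120.61°  ·
  (1,3): δ = 73.69°  ·
  (1,4): δ = 36.17°  ·
  (1,5): δ = 17.55°  ✓
  (2,3): δ = 133.09°  ·
  (2,4): δ = 95.57°  ·
  (2,5): δ = 41.85°  ·
  (3,4): δ = 142.48°  ·
  (3,5): δ = 88.76°  ·
  (4,5): δ = 126.28°  ·
antipodal pairs: 2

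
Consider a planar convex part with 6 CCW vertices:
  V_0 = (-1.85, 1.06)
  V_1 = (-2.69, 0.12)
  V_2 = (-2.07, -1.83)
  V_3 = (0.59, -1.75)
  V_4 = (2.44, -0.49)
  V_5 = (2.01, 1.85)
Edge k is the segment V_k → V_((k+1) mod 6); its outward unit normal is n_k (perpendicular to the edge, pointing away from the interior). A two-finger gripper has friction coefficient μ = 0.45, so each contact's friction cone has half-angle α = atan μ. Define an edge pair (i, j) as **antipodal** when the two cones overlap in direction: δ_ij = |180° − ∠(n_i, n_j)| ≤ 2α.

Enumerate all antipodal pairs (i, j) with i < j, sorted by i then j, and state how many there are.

count = 5; pairs: (0,2), (0,3), (1,4), (2,5), (3,5)

α = atan 0.45 = 24.23°;  2α = 48.46°
n_0 = (-0.7457, +0.6663)
n_1 = (-0.9530, -0.3030)
n_2 = (+0.0301, -0.9995)
n_3 = (+0.5629, -0.8265)
n_4 = (+0.9835, +0.1807)
n_5 = (-0.2005, +0.9797)
  (0,1): δ = 120.58°  ·
  (0,2): δ = 46.49°  ✓
  (0,3): δ = 13.96°  ✓
  (0,4): δ = 52.20°  ·
  (0,5): δ = 143.35°  ·
  (1,2): δ = 105.92°  ·
  (1,3): δ = 73.38°  ·
  (1,4): δ = 7.23°  ✓
  (1,5): δ = 83.93°  ·
  (2,3): δ = 147.46°  ·
  (2,4): δ = 81.31°  ·
  (2,5): δ = 9.84°  ✓
  (3,4): δ = 113.85°  ·
  (3,5): δ = 22.69°  ✓
  (4,5): δ = 88.85°  ·
antipodal pairs: 5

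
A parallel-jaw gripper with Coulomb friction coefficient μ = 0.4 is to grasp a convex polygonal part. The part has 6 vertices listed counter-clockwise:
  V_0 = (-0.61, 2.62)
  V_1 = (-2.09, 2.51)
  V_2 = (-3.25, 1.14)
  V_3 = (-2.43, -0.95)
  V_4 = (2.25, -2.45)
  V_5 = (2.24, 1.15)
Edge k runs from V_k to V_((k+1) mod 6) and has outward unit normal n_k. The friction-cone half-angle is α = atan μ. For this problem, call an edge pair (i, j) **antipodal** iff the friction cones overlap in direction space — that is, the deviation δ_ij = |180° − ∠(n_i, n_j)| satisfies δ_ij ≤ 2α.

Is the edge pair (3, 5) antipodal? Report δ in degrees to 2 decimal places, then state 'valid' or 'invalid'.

δ = 9.51°, valid

α = atan 0.4 = 21.80°;  2α = 43.60°
edge 3: e_3 = (+4.68, -1.50);  n_3 = (-0.3052, -0.9523)
edge 5: e_5 = (-2.85, +1.47);  n_5 = (+0.4584, +0.8887)
∠(n_3, n_5) = 170.49°
δ = |180° − 170.49°| = 9.51°
9.51° ≤ 2α = 43.60°  →  valid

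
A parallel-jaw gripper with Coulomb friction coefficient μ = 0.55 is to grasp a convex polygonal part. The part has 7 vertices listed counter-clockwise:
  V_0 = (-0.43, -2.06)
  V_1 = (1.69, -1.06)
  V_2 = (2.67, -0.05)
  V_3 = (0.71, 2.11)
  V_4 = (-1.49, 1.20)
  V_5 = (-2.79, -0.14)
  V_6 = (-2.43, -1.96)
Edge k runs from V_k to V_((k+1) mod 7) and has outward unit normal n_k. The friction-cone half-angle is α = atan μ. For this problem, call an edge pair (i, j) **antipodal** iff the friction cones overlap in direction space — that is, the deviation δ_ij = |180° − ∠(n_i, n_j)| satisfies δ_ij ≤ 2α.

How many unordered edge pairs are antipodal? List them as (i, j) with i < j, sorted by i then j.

α = atan 0.55 = 28.81°;  2α = 57.62°
n_0 = (+0.4266, -0.9044)
n_1 = (+0.7177, -0.6964)
n_2 = (+0.7406, +0.6720)
n_3 = (-0.3822, +0.9241)
n_4 = (-0.7177, +0.6963)
n_5 = (-0.9810, -0.1940)
n_6 = (-0.0499, -0.9988)
  (0,1): δ = 159.39°  ·
  (0,2): δ = 73.03°  ·
  (0,3): δ = 2.78°  ✓
  (0,4): δ = 20.61°  ✓
  (0,5): δ = 75.94°  ·
  (0,6): δ = 151.88°  ·
  (1,2): δ = 93.64°  ·
  (1,3): δ = 23.39°  ✓
  (1,4): δ = 0.00°  ✓
  (1,5): δ = 55.33°  ✓
  (1,6): δ = 131.27°  ·
  (2,3): δ = 109.75°  ·
  (2,4): δ = 86.35°  ·
  (2,5): δ = 31.03°  ✓
  (2,6): δ = 44.92°  ✓
  (3,4): δ = 156.60°  ·
  (3,5): δ = 101.28°  ·
  (3,6): δ = 25.33°  ✓
  (4,5): δ = 124.68°  ·
  (4,6): δ = 48.73°  ✓
  (5,6): δ = 104.05°  ·
antipodal pairs: 9

count = 9; pairs: (0,3), (0,4), (1,3), (1,4), (1,5), (2,5), (2,6), (3,6), (4,6)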